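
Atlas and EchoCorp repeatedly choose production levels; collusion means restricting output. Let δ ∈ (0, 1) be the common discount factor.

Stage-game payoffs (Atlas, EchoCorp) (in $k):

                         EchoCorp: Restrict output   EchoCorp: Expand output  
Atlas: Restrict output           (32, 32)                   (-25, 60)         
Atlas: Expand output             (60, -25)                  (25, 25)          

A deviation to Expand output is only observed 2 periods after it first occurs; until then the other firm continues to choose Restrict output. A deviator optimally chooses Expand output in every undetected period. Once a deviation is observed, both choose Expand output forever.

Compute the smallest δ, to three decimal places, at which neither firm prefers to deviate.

Deviating for the 2 undetected periods gains 60−32 = 28 per period over cooperation, then loses 32−25 = 7 per period forever once punishment starts.
Gain: 28(1 + δ + … + δ^1); loss: 7·δ^2/(1−δ).
No profitable deviation ⇔ 28(1−δ^2) ≤ 7·δ^2, i.e. δ^2 ≥ 28/(28+7) = 4/5.
Hence δ ≥ (4/5)^(1/2) ≈ 0.894.

0.894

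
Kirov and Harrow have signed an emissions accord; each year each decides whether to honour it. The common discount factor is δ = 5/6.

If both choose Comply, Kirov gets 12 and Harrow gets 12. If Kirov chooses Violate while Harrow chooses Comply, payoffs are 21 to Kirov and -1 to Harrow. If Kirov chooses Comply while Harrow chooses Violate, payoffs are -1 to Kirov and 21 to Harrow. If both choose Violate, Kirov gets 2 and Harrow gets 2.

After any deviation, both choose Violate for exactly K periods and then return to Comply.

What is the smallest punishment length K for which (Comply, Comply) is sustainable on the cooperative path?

Need Σ_{k=1}^{K} δ^k ≥ (21−12)/(12−2) = 0.9000 at δ = 5/6.
At K = 1 the sum is 0.8333 < 0.9000; at K = 2 it is 1.5278 ≥ 0.9000.
So the minimum punishment length is K = 2.

2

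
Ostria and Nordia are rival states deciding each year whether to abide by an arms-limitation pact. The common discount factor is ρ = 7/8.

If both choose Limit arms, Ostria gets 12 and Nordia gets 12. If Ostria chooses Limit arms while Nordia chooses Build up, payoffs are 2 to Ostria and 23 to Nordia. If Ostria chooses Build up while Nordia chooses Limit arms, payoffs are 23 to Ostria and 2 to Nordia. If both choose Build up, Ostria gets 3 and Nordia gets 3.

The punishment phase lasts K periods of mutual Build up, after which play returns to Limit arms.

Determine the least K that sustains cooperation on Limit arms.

No profitable deviation requires (12−3)(ρ+…+ρ^K) ≥ 23−12, i.e. ρ+…+ρ^K ≥ 11/9 ≈ 1.2222.
With ρ = 7/8, the partial sums are K=1: 0.8750, K=2: 1.6406.
K = 2 is the first length at which the sum reaches 1.2222.

2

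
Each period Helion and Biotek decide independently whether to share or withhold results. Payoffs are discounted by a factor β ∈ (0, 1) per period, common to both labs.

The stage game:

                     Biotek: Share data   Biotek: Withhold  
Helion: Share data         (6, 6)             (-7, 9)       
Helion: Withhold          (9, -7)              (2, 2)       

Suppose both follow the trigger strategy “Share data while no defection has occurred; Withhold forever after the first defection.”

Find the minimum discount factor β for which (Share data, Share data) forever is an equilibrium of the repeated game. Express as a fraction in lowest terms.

3/7

One-period gain from deviating is 9 − 6 = 3. The loss is 6 − 2 = 4 in every subsequent period, with present value 4·β/(1−β).
Deviation is unprofitable when 4·β/(1−β) ≥ 3, i.e. β/(1−β) ≥ 3/4.
Equivalently β ≥ 3/(3+4) = 3/7.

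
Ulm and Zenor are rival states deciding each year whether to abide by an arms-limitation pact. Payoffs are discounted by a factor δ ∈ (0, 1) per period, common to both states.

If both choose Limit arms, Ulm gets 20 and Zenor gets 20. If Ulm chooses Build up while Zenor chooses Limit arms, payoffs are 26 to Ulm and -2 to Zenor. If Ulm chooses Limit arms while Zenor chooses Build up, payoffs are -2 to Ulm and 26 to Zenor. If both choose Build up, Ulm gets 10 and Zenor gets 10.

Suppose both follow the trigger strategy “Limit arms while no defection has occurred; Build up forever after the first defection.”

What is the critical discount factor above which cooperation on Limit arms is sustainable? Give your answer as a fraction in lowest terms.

3/8

One-period gain from deviating is 26 − 20 = 6. The loss is 20 − 10 = 10 in every subsequent period, with present value 10·δ/(1−δ).
Deviation is unprofitable when 10·δ/(1−δ) ≥ 6, i.e. δ/(1−δ) ≥ 3/5.
Equivalently δ ≥ 6/(6+10) = 3/8.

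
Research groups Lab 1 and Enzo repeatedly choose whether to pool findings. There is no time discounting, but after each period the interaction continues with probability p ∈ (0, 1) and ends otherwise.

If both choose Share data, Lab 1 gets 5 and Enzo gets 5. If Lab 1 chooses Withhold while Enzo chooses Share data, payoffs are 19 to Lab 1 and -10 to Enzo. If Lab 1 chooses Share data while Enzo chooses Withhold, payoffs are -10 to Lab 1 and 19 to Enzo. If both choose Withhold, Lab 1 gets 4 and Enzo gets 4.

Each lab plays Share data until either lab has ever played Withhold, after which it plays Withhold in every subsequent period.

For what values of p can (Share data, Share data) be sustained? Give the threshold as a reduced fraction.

14/15

With no time discounting, the continuation probability p plays the role of the discount factor.
Grim-trigger IC: 5/(1−p) ≥ 19 + 4p/(1−p) ⇒ p ≥ (19−5)/(19−4) = 14/15.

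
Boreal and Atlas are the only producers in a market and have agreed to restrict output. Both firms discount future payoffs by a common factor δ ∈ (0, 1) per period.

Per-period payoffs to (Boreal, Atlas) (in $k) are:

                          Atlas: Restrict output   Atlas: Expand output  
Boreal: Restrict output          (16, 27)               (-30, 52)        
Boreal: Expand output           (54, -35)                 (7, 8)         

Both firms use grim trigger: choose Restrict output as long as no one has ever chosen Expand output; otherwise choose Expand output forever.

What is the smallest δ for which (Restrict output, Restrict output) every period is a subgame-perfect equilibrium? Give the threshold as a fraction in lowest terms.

Boreal's threshold: (54−16)/(54−7) = 38/47.
Atlas's threshold: (52−27)/(52−8) = 25/44.
38/47 > 25/44, so Boreal binds and δ* = 38/47.

38/47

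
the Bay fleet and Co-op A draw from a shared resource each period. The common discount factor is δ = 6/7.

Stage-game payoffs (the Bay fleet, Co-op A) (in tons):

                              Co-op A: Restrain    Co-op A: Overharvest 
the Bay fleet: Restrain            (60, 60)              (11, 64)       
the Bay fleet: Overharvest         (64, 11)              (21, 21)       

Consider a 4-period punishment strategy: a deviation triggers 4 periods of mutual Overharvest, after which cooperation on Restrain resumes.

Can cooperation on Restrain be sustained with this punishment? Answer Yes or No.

Yes

Comparing payoff streams over the 5 periods until play realigns: cooperate → 60(1+δ+…+δ^4); deviate → 64 + 21(δ+…+δ^4).
Cooperation is sustained iff (60−21)(δ+…+δ^4) ≥ 64−60.
δ+…+δ^4 = 6/7·(1−(6/7)^4)/(1−6/7) = 2.7613, and (64−60)/(60−21) = 0.1026.
2.7613 ≥ 0.1026, so cooperation is sustainable.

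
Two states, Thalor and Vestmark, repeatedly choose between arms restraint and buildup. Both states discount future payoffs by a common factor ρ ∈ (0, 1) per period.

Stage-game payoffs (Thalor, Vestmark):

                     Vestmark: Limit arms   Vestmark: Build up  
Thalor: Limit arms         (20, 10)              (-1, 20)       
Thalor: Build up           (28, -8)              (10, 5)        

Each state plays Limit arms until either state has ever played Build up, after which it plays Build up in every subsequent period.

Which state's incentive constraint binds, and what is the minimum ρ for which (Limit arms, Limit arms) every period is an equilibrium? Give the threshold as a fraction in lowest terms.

Vestmark; ρ ≥ 2/3

For Thalor: deviation gain 28−20 = 8, per-period punishment loss 20−10 = 10. IC gives ρ ≥ 8/18 = 4/9.
For Vestmark: gain 10, loss 5 per period, so ρ ≥ 10/15 = 2/3.
The tighter constraint is Vestmark's, so cooperation needs ρ ≥ 2/3.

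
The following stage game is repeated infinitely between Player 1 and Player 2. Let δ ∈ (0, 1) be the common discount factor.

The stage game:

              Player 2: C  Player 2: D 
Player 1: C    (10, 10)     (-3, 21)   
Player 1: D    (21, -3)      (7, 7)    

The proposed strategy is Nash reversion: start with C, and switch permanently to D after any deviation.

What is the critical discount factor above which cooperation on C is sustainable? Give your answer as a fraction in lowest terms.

Under grim trigger the critical discount factor is (T−C)/(T−P) with T = 21, C = 10, P = 7.
δ* = (21−10)/(21−7) = 11/14.

11/14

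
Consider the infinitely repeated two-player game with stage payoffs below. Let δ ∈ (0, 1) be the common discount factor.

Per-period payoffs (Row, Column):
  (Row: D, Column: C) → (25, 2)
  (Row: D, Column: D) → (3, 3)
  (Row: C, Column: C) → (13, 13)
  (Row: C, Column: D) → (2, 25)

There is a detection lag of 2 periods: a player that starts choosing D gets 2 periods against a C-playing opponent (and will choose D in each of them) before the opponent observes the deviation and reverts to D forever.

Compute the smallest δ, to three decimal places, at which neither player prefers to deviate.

A deviator earns 25 for 2 periods, then 3 forever; cooperating earns 13 forever. Multiplying the IC by (1−δ):
13 ≥ 25(1−δ^2) + 3δ^2, so 22·δ^2 ≥ 12 and δ^2 ≥ 6/11.
δ ≥ (6/11)^(1/2) ≈ 0.739.

0.739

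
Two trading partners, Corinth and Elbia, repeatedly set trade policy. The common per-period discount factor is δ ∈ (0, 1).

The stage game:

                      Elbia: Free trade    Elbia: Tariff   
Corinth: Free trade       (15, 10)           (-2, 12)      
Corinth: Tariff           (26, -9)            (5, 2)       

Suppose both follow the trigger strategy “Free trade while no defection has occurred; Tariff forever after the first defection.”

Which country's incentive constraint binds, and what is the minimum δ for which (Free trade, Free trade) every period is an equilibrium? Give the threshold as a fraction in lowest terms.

Corinth: cooperation gives 15 each period; deviation gives 26 once then 5 forever.
  15/(1−δ) ≥ 26 + 5δ/(1−δ) ⇒ δ ≥ 11/21.
Elbia: cooperation gives 10 each period; deviation gives 12 once then 2 forever.
  δ ≥ 2/10 = 1/5.
Both must hold, so the binding constraint is Corinth's: δ ≥ 11/21.

Corinth; δ ≥ 11/21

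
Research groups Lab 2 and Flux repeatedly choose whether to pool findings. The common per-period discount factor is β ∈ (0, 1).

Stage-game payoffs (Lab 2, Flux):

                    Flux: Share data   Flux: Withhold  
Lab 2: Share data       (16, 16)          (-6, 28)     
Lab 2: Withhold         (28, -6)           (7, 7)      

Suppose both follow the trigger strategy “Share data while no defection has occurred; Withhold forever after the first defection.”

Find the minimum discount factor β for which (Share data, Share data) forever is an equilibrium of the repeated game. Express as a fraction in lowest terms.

4/7

Under grim trigger the critical discount factor is (T−C)/(T−P) with T = 28, C = 16, P = 7.
β* = (28−16)/(28−7) = 12/21 = 4/7.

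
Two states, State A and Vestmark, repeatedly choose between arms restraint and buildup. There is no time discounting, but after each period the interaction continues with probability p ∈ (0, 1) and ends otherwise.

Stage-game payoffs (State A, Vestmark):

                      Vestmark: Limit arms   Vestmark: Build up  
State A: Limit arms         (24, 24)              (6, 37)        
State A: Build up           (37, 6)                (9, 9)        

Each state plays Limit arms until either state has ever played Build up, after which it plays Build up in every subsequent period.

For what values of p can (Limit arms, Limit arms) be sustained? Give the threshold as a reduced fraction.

Expected cooperation value is 24 + p·24 + p²·24 + … = 24/(1−p); deviation gives 37 + p·9/(1−p).
24 ≥ 37(1−p) + 9p ⇒ 28p ≥ 13 ⇒ p ≥ 13/28.

13/28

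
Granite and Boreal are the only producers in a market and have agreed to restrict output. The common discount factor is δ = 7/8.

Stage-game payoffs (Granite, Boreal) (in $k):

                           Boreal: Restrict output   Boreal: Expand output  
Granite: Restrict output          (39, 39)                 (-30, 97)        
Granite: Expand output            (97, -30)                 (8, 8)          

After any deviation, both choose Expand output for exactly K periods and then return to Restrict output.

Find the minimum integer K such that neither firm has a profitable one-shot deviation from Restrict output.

No profitable deviation requires (39−8)(δ+…+δ^K) ≥ 97−39, i.e. δ+…+δ^K ≥ 58/31 ≈ 1.8710.
With δ = 7/8, the partial sums are K=1: 0.8750, K=2: 1.6406, K=3: 2.3105.
K = 3 is the first length at which the sum reaches 1.8710.

3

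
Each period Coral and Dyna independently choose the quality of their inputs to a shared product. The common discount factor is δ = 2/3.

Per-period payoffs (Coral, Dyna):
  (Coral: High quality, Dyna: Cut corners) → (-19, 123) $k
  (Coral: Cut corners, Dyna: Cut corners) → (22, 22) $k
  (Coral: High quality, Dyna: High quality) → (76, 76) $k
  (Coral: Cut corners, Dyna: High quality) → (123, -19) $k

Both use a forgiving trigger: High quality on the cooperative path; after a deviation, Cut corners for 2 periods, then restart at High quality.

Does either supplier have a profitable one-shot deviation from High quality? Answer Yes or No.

No

IC: δ+…+δ^2 ≥ (123−76)/(76−22) = 47/54.
At δ = 2/3: partial sum = 1.1111 ≥ 0.8704. Cooperation sustainable.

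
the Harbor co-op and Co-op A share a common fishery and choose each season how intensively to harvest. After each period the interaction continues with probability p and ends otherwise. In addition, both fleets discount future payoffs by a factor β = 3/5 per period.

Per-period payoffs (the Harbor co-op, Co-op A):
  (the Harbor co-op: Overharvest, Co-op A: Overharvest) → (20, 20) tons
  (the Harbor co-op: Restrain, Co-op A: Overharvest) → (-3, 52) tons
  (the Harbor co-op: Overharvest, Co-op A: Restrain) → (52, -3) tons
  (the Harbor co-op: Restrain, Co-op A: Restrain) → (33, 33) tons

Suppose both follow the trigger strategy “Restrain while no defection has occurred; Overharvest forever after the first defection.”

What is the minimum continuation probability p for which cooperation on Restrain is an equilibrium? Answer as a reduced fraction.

95/96

Expected continuation weight on next period's payoff is β·p = 3/5·p, which plays the role of the discount factor.
Cooperation requires 3/5·p ≥ (52−33)/(52−20) = 19/32, hence p ≥ 95/96.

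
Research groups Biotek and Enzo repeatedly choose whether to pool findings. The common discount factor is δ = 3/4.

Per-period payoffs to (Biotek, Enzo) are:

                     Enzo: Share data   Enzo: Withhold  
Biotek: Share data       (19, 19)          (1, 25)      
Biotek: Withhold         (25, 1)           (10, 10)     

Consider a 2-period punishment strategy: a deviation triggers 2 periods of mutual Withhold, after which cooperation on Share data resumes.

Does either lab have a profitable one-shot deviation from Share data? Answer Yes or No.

No

A one-shot deviation gives 25 now, then 10 for 2 periods, then back to 19.
Gain from deviating: (25−19) today; loss: (19−10) in each of the next 2 periods.
No-deviation condition: (19−10)(δ+…+δ^2) ≥ 25−19, i.e. δ+…+δ^2 ≥ 2/3.
At δ = 3/4: δ+…+δ^2 = 1.3125 ≥ 0.6667.
So cooperation is sustainable.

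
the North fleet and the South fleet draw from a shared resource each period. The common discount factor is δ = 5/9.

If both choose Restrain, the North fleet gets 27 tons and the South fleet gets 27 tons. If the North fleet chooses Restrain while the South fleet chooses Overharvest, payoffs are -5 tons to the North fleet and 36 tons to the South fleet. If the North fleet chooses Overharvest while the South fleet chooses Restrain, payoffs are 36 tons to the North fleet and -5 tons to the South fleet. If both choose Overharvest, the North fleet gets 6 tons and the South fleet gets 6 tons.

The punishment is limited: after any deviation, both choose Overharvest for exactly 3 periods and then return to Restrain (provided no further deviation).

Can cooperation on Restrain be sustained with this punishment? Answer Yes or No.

Yes

A one-shot deviation gives 36 now, then 6 for 3 periods, then back to 27.
Gain from deviating: (36−27) today; loss: (27−6) in each of the next 3 periods.
No-deviation condition: (27−6)(δ+…+δ^3) ≥ 36−27, i.e. δ+…+δ^3 ≥ 3/7.
At δ = 5/9: δ+…+δ^3 = 1.0357 ≥ 0.4286.
So cooperation is sustainable.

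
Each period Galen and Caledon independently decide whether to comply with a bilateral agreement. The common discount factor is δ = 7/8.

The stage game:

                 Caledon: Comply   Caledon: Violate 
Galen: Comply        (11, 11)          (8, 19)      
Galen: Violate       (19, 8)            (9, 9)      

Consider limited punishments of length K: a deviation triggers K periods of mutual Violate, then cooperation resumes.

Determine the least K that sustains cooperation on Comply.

No profitable deviation requires (11−9)(δ+…+δ^K) ≥ 19−11, i.e. δ+…+δ^K ≥ 4 ≈ 4.0000.
With δ = 7/8, the partial sums are K=1: 0.8750, K=2: 1.6406, …, K=5: 3.4096, K=6: 3.8584, K=7: 4.2511.
K = 7 is the first length at which the sum reaches 4.0000.

7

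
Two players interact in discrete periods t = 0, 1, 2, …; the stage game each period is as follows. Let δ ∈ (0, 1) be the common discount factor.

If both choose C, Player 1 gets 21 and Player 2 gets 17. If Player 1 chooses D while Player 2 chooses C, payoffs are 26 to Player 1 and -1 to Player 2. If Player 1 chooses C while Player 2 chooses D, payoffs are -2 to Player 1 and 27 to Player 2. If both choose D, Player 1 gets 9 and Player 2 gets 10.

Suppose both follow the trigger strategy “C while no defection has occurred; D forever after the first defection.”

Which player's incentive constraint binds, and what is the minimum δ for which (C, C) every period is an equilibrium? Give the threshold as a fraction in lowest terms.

Player 2; δ ≥ 10/17

For Player 1: deviation gain 26−21 = 5, per-period punishment loss 21−9 = 12. IC gives δ ≥ 5/17.
For Player 2: gain 10, loss 7 per period, so δ ≥ 10/17.
The tighter constraint is Player 2's, so cooperation needs δ ≥ 10/17.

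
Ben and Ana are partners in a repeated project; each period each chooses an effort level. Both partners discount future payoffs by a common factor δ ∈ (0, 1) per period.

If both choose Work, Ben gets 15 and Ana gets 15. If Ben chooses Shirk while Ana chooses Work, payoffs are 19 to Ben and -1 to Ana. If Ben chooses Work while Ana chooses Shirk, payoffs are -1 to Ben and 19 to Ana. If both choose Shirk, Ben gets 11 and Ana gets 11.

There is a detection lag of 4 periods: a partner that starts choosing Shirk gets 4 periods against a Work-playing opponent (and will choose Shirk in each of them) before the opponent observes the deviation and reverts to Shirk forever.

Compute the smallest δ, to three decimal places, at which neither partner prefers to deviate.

A deviator earns 19 for 4 periods, then 11 forever; cooperating earns 15 forever. Multiplying the IC by (1−δ):
15 ≥ 19(1−δ^4) + 11δ^4, so 8·δ^4 ≥ 4 and δ^4 ≥ 1/2.
δ ≥ (1/2)^(1/4) ≈ 0.841.

0.841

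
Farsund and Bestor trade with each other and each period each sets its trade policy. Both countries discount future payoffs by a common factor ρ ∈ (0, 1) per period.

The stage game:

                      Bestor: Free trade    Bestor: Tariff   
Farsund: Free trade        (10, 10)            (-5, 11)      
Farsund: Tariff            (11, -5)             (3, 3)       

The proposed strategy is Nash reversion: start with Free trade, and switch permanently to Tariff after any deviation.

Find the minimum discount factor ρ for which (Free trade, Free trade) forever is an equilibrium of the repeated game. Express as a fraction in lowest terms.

1/8

10/(1−ρ) ≥ 11 + 3ρ/(1−ρ)
10 ≥ 11 − 8ρ
ρ ≥ 1/8.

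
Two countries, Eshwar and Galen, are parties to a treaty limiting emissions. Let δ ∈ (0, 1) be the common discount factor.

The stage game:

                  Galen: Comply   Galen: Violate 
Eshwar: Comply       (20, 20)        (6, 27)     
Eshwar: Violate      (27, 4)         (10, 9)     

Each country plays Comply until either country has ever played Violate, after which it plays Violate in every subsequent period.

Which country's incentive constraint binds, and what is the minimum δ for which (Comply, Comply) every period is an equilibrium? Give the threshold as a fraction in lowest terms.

For Eshwar: deviation gain 27−20 = 7, per-period punishment loss 20−10 = 10. IC gives δ ≥ 7/17.
For Galen: gain 7, loss 11 per period, so δ ≥ 7/18.
The tighter constraint is Eshwar's, so cooperation needs δ ≥ 7/17.

Eshwar; δ ≥ 7/17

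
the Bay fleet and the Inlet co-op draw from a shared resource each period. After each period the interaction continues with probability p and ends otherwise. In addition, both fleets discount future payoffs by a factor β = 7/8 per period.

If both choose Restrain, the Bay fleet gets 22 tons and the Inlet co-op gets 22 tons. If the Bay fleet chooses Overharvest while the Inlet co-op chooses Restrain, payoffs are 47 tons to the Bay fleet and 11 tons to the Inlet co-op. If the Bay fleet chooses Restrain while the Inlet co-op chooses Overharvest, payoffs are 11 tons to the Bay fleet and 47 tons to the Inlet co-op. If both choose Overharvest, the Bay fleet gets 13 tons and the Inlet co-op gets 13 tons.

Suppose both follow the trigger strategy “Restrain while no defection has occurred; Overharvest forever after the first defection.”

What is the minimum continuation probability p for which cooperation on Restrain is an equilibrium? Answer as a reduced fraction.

100/119

Expected continuation weight on next period's payoff is β·p = 7/8·p, which plays the role of the discount factor.
Cooperation requires 7/8·p ≥ (47−22)/(47−13) = 25/34, hence p ≥ 100/119.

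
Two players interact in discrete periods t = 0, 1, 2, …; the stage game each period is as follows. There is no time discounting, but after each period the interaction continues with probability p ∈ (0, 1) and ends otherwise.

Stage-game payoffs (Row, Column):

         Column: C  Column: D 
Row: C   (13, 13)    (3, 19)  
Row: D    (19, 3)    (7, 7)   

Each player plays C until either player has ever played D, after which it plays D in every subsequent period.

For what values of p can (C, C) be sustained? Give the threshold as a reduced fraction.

1/2

Expected cooperation value is 13 + p·13 + p²·13 + … = 13/(1−p); deviation gives 19 + p·7/(1−p).
13 ≥ 19(1−p) + 7p ⇒ 12p ≥ 6 ⇒ p ≥ 6/12 = 1/2.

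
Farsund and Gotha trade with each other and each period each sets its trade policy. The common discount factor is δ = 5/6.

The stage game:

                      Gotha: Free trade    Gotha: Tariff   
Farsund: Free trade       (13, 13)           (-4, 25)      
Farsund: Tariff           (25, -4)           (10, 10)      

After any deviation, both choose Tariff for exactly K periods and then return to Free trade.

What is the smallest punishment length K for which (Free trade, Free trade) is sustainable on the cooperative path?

Need Σ_{k=1}^{K} δ^k ≥ (25−13)/(13−10) = 4.0000 at δ = 5/6.
At K = 8 the sum is 3.8372 < 4.0000; at K = 9 it is 4.0310 ≥ 4.0000.
So the minimum punishment length is K = 9.

9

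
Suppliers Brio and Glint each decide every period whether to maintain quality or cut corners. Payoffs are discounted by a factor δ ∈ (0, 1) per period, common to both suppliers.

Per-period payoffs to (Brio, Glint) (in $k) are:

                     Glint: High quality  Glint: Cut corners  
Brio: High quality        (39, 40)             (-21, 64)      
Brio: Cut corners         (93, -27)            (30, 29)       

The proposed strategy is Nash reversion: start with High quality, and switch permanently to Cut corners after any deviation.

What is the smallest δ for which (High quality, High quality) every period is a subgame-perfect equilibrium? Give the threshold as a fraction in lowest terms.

6/7

Brio: cooperation gives 39 each period; deviation gives 93 once then 30 forever.
  39/(1−δ) ≥ 93 + 30δ/(1−δ) ⇒ δ ≥ 54/63 = 6/7.
Glint: cooperation gives 40 each period; deviation gives 64 once then 29 forever.
  δ ≥ 24/35.
Both must hold, so the binding constraint is Brio's: δ ≥ 6/7.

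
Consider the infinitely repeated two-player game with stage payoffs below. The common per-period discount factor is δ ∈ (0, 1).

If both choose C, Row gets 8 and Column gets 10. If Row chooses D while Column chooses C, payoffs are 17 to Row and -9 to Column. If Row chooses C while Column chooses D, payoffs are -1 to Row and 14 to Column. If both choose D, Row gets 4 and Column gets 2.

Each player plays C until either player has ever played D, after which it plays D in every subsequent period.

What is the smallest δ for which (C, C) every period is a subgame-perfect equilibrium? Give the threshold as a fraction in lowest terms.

Row: cooperation gives 8 each period; deviation gives 17 once then 4 forever.
  8/(1−δ) ≥ 17 + 4δ/(1−δ) ⇒ δ ≥ 9/13.
Column: cooperation gives 10 each period; deviation gives 14 once then 2 forever.
  δ ≥ 4/12 = 1/3.
Both must hold, so the binding constraint is Row's: δ ≥ 9/13.

9/13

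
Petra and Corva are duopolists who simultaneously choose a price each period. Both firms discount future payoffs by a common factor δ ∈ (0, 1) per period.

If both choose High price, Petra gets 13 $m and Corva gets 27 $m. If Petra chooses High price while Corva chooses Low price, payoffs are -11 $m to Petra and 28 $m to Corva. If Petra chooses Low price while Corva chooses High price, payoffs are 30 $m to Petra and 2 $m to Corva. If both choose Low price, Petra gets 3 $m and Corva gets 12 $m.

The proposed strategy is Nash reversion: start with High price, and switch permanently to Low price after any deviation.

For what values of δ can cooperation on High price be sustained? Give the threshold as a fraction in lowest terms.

Petra's threshold: (30−13)/(30−3) = 17/27.
Corva's threshold: (28−27)/(28−12) = 1/16.
17/27 > 1/16, so Petra binds and δ* = 17/27.

17/27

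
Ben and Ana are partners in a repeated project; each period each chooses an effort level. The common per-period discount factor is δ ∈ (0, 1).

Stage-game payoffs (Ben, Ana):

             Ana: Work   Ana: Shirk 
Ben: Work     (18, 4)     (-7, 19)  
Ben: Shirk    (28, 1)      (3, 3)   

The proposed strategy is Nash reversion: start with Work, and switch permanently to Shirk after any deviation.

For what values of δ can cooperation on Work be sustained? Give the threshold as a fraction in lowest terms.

15/16

For Ben: deviation gain 28−18 = 10, per-period punishment loss 18−3 = 15. IC gives δ ≥ 10/25 = 2/5.
For Ana: gain 15, loss 1 per period, so δ ≥ 15/16.
The tighter constraint is Ana's, so cooperation needs δ ≥ 15/16.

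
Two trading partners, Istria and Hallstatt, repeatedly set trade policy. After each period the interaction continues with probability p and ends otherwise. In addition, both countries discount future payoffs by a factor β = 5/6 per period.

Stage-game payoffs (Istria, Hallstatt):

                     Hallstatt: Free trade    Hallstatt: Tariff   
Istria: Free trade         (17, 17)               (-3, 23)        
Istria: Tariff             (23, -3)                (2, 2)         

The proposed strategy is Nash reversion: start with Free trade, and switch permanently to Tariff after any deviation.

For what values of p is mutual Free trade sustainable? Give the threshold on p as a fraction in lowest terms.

With continuation probability p and discount β, the effective per-period discount factor is βp.
Grim-trigger IC: βp ≥ (23−17)/(23−2) = 2/7.
So p ≥ (2/7)/(5/6) = 12/35.

12/35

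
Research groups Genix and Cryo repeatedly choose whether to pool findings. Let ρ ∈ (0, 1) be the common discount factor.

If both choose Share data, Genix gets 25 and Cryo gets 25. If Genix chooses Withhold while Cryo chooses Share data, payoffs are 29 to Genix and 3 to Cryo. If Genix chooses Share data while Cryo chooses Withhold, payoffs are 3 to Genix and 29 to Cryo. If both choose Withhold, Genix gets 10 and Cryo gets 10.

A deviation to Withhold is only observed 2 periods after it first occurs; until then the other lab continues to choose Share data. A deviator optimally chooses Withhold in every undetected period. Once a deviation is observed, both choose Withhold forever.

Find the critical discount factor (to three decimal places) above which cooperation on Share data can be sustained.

0.459

Deviating for the 2 undetected periods gains 29−25 = 4 per period over cooperation, then loses 25−10 = 15 per period forever once punishment starts.
Gain: 4(1 + ρ + … + ρ^1); loss: 15·ρ^2/(1−ρ).
No profitable deviation ⇔ 4(1−ρ^2) ≤ 15·ρ^2, i.e. ρ^2 ≥ 4/(4+15) = 4/19.
Hence ρ ≥ (4/19)^(1/2) ≈ 0.459.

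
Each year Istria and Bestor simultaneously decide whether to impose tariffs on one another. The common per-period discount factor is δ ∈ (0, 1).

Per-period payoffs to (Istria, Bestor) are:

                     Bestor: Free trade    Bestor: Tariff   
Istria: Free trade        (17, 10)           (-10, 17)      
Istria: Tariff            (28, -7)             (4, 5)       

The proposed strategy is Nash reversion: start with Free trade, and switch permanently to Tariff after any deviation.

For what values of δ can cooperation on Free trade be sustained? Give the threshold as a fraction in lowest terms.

7/12

For Istria: deviation gain 28−17 = 11, per-period punishment loss 17−4 = 13. IC gives δ ≥ 11/24.
For Bestor: gain 7, loss 5 per period, so δ ≥ 7/12.
The tighter constraint is Bestor's, so cooperation needs δ ≥ 7/12.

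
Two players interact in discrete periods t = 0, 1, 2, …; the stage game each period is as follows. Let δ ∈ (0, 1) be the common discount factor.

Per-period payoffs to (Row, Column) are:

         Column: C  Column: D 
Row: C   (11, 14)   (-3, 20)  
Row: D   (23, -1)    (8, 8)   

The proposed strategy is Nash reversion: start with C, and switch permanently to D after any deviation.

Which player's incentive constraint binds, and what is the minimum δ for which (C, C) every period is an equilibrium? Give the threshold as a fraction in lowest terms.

Row: cooperation gives 11 each period; deviation gives 23 once then 8 forever.
  11/(1−δ) ≥ 23 + 8δ/(1−δ) ⇒ δ ≥ 12/15 = 4/5.
Column: cooperation gives 14 each period; deviation gives 20 once then 8 forever.
  δ ≥ 6/12 = 1/2.
Both must hold, so the binding constraint is Row's: δ ≥ 4/5.

Row; δ ≥ 4/5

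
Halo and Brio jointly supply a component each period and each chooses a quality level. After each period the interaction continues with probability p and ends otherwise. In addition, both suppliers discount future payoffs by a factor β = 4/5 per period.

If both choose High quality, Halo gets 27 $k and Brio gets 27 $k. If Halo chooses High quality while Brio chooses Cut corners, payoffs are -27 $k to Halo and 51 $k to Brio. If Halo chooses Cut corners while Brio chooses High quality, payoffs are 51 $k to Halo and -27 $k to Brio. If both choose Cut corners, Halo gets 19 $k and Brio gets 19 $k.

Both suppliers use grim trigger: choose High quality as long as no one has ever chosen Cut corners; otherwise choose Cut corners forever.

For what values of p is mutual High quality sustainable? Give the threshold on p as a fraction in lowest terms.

Expected continuation weight on next period's payoff is β·p = 4/5·p, which plays the role of the discount factor.
Cooperation requires 4/5·p ≥ (51−27)/(51−19) = 3/4, hence p ≥ 15/16.

15/16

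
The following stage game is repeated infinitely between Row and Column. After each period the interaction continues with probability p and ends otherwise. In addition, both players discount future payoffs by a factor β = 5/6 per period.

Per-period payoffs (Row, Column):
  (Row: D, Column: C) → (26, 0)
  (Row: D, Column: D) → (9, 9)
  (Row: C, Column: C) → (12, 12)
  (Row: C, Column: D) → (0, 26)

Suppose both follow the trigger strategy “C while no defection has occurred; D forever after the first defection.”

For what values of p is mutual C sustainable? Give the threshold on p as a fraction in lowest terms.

Expected continuation weight on next period's payoff is β·p = 5/6·p, which plays the role of the discount factor.
Cooperation requires 5/6·p ≥ (26−12)/(26−9) = 14/17, hence p ≥ 84/85.

84/85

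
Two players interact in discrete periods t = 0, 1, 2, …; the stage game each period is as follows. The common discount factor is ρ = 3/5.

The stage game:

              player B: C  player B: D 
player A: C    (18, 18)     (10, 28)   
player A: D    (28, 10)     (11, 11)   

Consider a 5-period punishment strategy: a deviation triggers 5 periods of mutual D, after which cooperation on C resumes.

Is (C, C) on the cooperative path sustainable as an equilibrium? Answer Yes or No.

Comparing payoff streams over the 6 periods until play realigns: cooperate → 18(1+ρ+…+ρ^5); deviate → 28 + 11(ρ+…+ρ^5).
Cooperation is sustained iff (18−11)(ρ+…+ρ^5) ≥ 28−18.
ρ+…+ρ^5 = 3/5·(1−(3/5)^5)/(1−3/5) = 1.3834, and (28−18)/(18−11) = 1.4286.
1.3834 < 1.4286, so cooperation is not sustainable.

No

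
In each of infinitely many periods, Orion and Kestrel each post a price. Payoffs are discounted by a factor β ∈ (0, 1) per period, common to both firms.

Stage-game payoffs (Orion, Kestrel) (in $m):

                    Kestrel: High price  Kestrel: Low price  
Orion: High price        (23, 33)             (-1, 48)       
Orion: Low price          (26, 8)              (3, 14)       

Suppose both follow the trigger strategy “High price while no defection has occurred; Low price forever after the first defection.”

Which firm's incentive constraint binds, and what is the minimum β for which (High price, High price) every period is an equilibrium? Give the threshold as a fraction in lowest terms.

Kestrel; β ≥ 15/34

For Orion: deviation gain 26−23 = 3, per-period punishment loss 23−3 = 20. IC gives β ≥ 3/23.
For Kestrel: gain 15, loss 19 per period, so β ≥ 15/34.
The tighter constraint is Kestrel's, so cooperation needs β ≥ 15/34.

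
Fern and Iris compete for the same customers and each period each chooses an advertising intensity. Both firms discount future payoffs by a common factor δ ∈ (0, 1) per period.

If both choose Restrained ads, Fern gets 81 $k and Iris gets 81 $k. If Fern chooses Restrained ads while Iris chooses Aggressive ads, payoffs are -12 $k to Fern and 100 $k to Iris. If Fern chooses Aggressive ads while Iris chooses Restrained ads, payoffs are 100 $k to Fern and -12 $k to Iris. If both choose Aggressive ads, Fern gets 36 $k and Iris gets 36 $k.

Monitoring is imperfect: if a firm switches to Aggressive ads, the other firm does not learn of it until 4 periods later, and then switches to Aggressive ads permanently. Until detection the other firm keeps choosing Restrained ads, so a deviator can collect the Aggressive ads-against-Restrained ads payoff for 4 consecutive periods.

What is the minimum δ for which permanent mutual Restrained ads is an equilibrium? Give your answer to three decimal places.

0.738

Deviating for the 4 undetected periods gains 100−81 = 19 per period over cooperation, then loses 81−36 = 45 per period forever once punishment starts.
Gain: 19(1 + δ + … + δ^3); loss: 45·δ^4/(1−δ).
No profitable deviation ⇔ 19(1−δ^4) ≤ 45·δ^4, i.e. δ^4 ≥ 19/(19+45) = 19/64.
Hence δ ≥ (19/64)^(1/4) ≈ 0.738.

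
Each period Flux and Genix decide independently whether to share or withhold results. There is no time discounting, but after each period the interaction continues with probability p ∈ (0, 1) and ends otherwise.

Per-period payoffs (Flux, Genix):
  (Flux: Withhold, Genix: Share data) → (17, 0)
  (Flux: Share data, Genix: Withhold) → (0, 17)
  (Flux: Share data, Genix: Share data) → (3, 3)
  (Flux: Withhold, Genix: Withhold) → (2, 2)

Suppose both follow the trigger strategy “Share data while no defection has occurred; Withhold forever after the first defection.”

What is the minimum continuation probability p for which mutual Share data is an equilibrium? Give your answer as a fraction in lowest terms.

Expected cooperation value is 3 + p·3 + p²·3 + … = 3/(1−p); deviation gives 17 + p·2/(1−p).
3 ≥ 17(1−p) + 2p ⇒ 15p ≥ 14 ⇒ p ≥ 14/15.

14/15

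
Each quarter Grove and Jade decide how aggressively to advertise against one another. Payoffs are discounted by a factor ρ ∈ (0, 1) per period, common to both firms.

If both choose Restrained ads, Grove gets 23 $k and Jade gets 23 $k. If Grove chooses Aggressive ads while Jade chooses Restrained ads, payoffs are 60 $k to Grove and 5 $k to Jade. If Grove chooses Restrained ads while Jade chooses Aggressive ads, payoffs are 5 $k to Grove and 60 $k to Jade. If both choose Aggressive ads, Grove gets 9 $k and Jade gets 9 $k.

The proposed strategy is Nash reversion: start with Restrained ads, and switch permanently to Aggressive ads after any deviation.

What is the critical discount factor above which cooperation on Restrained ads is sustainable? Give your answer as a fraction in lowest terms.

37/51

Under grim trigger the critical discount factor is (T−C)/(T−P) with T = 60, C = 23, P = 9.
ρ* = (60−23)/(60−9) = 37/51.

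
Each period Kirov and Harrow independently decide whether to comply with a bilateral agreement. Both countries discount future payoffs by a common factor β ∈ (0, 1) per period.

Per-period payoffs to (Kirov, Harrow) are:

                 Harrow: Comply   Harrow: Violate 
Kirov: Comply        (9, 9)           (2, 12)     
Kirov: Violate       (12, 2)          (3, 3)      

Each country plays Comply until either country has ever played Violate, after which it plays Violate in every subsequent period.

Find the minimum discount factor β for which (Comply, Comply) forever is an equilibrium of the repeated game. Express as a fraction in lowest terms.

One-period gain from deviating is 12 − 9 = 3. The loss is 9 − 3 = 6 in every subsequent period, with present value 6·β/(1−β).
Deviation is unprofitable when 6·β/(1−β) ≥ 3, i.e. β/(1−β) ≥ 1/2.
Equivalently β ≥ 3/(3+6) = 1/3.

1/3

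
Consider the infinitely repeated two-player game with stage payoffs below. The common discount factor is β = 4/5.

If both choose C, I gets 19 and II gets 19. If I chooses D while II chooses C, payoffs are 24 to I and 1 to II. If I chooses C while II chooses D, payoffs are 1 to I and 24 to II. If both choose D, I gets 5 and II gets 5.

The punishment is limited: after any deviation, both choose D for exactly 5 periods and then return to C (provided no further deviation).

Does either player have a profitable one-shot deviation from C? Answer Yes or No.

A one-shot deviation gives 24 now, then 5 for 5 periods, then back to 19.
Gain from deviating: (24−19) today; loss: (19−5) in each of the next 5 periods.
No-deviation condition: (19−5)(β+…+β^5) ≥ 24−19, i.e. β+…+β^5 ≥ 5/14.
At β = 4/5: β+…+β^5 = 2.6893 ≥ 0.3571.
So cooperation is sustainable.

No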